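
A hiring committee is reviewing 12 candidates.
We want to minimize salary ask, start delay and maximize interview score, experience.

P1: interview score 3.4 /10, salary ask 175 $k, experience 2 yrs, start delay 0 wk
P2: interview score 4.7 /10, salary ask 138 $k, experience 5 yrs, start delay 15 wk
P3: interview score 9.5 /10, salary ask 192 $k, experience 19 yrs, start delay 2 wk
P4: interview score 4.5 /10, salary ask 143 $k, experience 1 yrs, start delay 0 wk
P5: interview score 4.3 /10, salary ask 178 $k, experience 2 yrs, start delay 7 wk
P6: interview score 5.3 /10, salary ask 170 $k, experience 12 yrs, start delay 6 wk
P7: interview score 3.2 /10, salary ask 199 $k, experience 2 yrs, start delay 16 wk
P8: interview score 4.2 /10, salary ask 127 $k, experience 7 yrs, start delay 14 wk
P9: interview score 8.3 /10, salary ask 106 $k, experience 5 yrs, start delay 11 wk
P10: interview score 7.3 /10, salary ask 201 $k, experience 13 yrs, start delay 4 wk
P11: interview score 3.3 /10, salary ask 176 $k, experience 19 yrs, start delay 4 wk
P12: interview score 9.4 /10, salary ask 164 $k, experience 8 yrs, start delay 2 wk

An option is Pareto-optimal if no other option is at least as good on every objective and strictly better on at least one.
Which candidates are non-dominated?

P1: not dominated.
P2: dominated by P9 (interview score 8.3≥4.7, salary ask 106≤138, experience 5≥5, start delay 11≤15).
P3: not dominated (best interview score).
P4: not dominated.
P5: dominated by P6 (interview score 5.3≥4.3, salary ask 170≤178, experience 12≥2, start delay 6≤7).
P6: not dominated.
P7: dominated by P1 (interview score 3.4≥3.2, salary ask 175≤199, experience 2≥2, start delay 0≤16).
P8: not dominated.
P9: not dominated (best salary ask).
P10: dominated by P3 (interview score 9.5≥7.3, salary ask 192≤201, experience 19≥13, start delay 2≤4).
P11: not dominated.
P12: not dominated.

P1, P3, P4, P6, P8, P9, P11, P12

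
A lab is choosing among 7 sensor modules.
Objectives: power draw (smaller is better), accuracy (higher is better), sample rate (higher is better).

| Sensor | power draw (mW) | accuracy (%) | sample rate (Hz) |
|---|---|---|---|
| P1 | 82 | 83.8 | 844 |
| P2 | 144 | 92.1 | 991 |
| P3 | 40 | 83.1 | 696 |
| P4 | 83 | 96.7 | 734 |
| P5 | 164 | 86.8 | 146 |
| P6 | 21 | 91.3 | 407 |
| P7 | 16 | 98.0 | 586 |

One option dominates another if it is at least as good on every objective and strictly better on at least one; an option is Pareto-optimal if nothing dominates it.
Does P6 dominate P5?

Yes

P6 vs P5: power draw 21≤164, accuracy 91.3≥86.8, sample rate 407≥146 — P6 is at least as good on every objective with at least one strict improvement.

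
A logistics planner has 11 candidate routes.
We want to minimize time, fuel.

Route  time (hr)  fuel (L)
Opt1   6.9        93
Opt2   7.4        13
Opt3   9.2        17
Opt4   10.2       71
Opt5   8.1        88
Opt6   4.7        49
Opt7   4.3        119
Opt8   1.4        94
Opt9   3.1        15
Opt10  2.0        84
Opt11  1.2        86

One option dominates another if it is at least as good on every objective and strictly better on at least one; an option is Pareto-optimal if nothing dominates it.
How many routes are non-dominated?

Opt1: dominated by Opt6 (time 4.7≤6.9, fuel 49≤93).
Opt2: not dominated (best fuel).
Opt3: dominated by Opt2 (time 7.4≤9.2, fuel 13≤17).
Opt4: dominated by Opt2 (time 7.4≤10.2, fuel 13≤71).
Opt5: dominated by Opt2 (time 7.4≤8.1, fuel 13≤88).
Opt6: dominated by Opt9 (time 3.1≤4.7, fuel 15≤49).
Opt7: dominated by Opt8 (time 1.4≤4.3, fuel 94≤119).
Opt8: dominated by Opt11 (time 1.2≤1.4, fuel 86≤94).
Opt9: not dominated.
Opt10: not dominated.
Opt11: not dominated (best time).
Pareto-optimal: Opt2, Opt9, Opt10, Opt11 → 4.

4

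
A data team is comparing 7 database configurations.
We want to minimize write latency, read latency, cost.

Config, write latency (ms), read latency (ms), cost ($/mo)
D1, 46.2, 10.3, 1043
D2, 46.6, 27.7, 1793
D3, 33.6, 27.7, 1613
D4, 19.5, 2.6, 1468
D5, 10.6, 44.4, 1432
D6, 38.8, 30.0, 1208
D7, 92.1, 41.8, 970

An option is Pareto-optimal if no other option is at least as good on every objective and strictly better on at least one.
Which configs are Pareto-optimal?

D1: not dominated.
D2: dominated by D1 (write latency 46.2≤46.6, read latency 10.3≤27.7, cost 1043≤1793).
D3: dominated by D4 (write latency 19.5≤33.6, read latency 2.6≤27.7, cost 1468≤1613).
D4: not dominated (best read latency).
D5: not dominated (best write latency).
D6: not dominated.
D7: not dominated (best cost).

D1, D4, D5, D6, D7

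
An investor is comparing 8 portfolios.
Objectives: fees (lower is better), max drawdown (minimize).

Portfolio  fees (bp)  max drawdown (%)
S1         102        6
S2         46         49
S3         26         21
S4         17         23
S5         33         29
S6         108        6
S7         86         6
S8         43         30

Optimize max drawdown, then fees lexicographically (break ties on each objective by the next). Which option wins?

First minimize max drawdown: best is 6, kept {S1, S6, S7}.
Then minimize fees: best is 86, kept {S7}.

S7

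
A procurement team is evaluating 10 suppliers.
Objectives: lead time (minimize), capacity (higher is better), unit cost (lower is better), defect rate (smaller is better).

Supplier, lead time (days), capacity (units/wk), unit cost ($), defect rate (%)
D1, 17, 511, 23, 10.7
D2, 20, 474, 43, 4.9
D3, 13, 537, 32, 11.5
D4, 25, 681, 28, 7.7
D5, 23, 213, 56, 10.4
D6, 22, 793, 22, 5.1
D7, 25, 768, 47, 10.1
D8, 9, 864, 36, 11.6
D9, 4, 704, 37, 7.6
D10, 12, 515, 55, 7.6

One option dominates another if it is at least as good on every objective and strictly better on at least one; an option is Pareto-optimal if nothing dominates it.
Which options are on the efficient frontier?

D1, D2, D3, D6, D8, D9

D1: not dominated.
D2: not dominated (best defect rate).
D3: not dominated.
D4: dominated by D6 (lead time 22≤25, capacity 793≥681, unit cost 22≤28, defect rate 5.1≤7.7).
D5: dominated by D2 (lead time 20≤23, capacity 474≥213, unit cost 43≤56, defect rate 4.9≤10.4).
D6: not dominated (best unit cost).
D7: dominated by D6 (lead time 22≤25, capacity 793≥768, unit cost 22≤47, defect rate 5.1≤10.1).
D8: not dominated (best capacity).
D9: not dominated (best lead time).
D10: dominated by D9 (lead time 4≤12, capacity 704≥515, unit cost 37≤55, defect rate 7.6≤7.6).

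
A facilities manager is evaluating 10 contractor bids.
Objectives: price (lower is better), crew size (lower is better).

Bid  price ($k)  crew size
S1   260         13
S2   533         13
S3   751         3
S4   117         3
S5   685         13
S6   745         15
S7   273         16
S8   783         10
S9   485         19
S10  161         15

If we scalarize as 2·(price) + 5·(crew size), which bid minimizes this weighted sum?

S4

S1: 2·260 + 5·13 = 585
S2: 2·533 + 5·13 = 1131
S3: 2·751 + 5·3 = 1517
S4: 2·117 + 5·3 = 249
S5: 2·685 + 5·13 = 1435
S6: 2·745 + 5·15 = 1565
S7: 2·273 + 5·16 = 626
S8: 2·783 + 5·10 = 1616
S9: 2·485 + 5·19 = 1065
S10: 2·161 + 5·15 = 397
Lowest: S4 at 249.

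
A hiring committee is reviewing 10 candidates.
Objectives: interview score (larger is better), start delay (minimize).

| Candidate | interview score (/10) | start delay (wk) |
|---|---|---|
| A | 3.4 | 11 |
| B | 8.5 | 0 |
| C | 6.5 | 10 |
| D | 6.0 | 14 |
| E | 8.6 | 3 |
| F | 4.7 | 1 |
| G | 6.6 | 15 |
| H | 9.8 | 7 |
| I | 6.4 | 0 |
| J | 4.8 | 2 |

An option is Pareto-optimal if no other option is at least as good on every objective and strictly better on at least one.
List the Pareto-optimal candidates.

B, E, H

A: dominated by B (interview score 8.5≥3.4, start delay 0≤11).
B: not dominated.
C: dominated by B (interview score 8.5≥6.5, start delay 0≤10).
D: dominated by B (interview score 8.5≥6.0, start delay 0≤14).
E: not dominated.
F: dominated by B (interview score 8.5≥4.7, start delay 0≤1).
G: dominated by B (interview score 8.5≥6.6, start delay 0≤15).
H: not dominated (best interview score).
I: dominated by B (interview score 8.5≥6.4, start delay 0≤0).
J: dominated by B (interview score 8.5≥4.8, start delay 0≤2).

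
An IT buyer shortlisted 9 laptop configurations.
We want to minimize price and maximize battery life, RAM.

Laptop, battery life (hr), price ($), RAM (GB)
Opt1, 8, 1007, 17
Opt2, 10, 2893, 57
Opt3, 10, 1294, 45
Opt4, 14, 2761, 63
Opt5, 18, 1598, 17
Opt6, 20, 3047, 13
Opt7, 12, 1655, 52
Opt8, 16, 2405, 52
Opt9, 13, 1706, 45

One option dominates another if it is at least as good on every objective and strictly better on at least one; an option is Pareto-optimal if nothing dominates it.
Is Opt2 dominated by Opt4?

Opt4 vs Opt2: battery life 14≥10, price 2761≤2893, RAM 63≥57 — Opt4 is at least as good on every objective with at least one strict improvement.

Yes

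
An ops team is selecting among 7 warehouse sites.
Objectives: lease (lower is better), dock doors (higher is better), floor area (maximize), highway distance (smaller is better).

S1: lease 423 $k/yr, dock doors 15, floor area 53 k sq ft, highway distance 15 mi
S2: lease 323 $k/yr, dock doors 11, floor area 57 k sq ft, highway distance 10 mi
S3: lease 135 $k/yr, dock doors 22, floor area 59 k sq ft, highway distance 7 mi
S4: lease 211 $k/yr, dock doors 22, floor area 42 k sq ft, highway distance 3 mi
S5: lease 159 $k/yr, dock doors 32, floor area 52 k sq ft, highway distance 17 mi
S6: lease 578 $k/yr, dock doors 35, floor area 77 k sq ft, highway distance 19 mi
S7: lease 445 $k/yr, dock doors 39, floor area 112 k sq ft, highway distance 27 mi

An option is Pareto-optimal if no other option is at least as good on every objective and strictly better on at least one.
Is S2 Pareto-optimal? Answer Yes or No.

No

S3 vs S2: lease 135≤323, dock doors 22≥11, floor area 59≥57, highway distance 7≤10 — S3 is at least as good on every objective and strictly better on at least one, so S3 dominates S2.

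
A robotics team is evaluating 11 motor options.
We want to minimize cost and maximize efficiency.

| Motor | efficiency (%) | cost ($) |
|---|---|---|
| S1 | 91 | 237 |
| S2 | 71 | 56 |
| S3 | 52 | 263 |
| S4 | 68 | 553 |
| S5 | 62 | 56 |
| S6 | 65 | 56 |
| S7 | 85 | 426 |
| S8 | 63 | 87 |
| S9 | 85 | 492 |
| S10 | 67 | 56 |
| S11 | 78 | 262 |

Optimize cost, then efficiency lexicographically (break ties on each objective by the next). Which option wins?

S2

First minimize cost: best is 56, kept {S2, S5, S6, S10}.
Then maximize efficiency: best is 71, kept {S2}.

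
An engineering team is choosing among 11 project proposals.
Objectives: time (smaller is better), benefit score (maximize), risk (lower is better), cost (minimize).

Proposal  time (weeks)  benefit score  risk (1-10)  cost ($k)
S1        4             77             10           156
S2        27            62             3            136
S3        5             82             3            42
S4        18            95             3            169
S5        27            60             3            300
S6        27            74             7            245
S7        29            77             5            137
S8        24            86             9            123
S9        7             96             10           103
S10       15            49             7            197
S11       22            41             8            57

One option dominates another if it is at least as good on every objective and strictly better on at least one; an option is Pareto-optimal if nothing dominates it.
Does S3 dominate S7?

S3 vs S7: time 5≤29, benefit score 82≥77, risk 3≤5, cost 42≤137 — S3 is at least as good on every objective with at least one strict improvement.

Yes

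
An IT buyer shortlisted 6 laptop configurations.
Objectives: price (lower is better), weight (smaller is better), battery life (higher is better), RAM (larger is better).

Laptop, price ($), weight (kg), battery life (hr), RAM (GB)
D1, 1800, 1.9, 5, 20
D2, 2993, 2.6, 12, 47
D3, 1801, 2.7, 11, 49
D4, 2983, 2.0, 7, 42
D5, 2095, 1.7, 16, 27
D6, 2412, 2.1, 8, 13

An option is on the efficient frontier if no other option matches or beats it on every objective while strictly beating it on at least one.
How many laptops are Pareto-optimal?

5

D1: not dominated (best price).
D2: not dominated.
D3: not dominated (best RAM).
D4: not dominated.
D5: not dominated (best weight).
D6: dominated by D5 (price 2095≤2412, weight 1.7≤2.1, battery life 16≥8, RAM 27≥13).
Pareto-optimal: D1, D2, D3, D4, D5 → 5.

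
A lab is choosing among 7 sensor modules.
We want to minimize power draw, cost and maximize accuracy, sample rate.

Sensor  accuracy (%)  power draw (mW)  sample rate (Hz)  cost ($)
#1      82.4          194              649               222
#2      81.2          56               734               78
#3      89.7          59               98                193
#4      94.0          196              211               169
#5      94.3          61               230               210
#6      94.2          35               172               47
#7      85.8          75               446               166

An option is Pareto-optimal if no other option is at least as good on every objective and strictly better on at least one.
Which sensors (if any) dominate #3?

#6: accuracy 94.2≥89.7, power draw 35≤59, sample rate 172≥98, cost 47≤193 — dominates #3.
Others (#1, #2, #4, #5, #7) are each worse than #3 on at least one objective.

#6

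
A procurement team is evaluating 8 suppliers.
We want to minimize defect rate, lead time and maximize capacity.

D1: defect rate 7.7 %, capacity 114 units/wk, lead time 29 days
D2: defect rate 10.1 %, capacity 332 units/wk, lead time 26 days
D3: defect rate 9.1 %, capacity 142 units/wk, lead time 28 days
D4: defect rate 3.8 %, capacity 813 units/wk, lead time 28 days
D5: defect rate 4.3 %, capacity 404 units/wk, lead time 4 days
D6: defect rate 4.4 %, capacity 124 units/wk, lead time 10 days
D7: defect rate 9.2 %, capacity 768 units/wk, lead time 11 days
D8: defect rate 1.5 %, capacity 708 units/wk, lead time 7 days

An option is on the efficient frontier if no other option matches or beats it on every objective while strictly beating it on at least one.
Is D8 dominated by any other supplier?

D1: worse on defect rate (7.7 vs 1.5).
D2: worse on defect rate (10.1 vs 1.5).
D3: worse on defect rate (9.1 vs 1.5).
D4: worse on defect rate (3.8 vs 1.5).
D5: worse on defect rate (4.3 vs 1.5).
D6: worse on defect rate (4.4 vs 1.5).
D7: worse on defect rate (9.2 vs 1.5).
No option is at least as good as D8 on every objective and strictly better on one.

No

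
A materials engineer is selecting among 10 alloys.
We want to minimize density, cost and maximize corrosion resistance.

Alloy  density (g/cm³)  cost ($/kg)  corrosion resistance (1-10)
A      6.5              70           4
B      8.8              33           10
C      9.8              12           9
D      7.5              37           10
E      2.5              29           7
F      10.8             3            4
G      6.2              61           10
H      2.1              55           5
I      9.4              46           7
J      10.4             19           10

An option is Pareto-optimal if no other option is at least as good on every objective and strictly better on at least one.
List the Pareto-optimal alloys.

B, C, D, E, F, G, H, J

A: dominated by E (density 2.5≤6.5, cost 29≤70, corrosion resistance 7≥4).
B: not dominated.
C: not dominated.
D: not dominated.
E: not dominated.
F: not dominated (best cost).
G: not dominated.
H: not dominated (best density).
I: dominated by B (density 8.8≤9.4, cost 33≤46, corrosion resistance 10≥7).
J: not dominated.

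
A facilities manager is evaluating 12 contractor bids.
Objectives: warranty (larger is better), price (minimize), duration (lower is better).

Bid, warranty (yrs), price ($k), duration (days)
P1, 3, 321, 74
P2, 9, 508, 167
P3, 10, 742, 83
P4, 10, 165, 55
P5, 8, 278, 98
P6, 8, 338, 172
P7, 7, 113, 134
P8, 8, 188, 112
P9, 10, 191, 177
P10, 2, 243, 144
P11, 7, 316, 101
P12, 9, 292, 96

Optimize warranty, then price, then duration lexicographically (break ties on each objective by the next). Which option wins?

First maximize warranty: best is 10, kept {P3, P4, P9}.
Then minimize price: best is 165, kept {P4}.

P4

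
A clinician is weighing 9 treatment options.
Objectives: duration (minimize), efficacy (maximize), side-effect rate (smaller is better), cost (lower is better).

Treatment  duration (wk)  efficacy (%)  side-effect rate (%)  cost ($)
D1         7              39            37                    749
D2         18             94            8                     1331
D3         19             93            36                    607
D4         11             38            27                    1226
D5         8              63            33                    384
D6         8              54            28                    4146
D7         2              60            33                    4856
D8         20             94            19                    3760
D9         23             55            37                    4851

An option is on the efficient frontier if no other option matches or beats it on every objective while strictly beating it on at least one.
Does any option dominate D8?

Yes

D2 vs D8: duration 18≤20, efficacy 94≥94, side-effect rate 8≤19, cost 1331≤3760 — D2 is at least as good on every objective and strictly better on at least one, so D2 dominates D8.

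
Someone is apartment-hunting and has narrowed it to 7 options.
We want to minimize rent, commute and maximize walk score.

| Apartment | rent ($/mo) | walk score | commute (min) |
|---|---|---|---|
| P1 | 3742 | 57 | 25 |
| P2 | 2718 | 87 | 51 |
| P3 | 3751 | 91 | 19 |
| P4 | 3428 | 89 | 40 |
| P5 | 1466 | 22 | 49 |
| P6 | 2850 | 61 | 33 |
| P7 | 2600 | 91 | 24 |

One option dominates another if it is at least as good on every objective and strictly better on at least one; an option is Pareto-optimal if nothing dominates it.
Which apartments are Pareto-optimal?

P1: dominated by P7 (rent 2600≤3742, walk score 91≥57, commute 24≤25).
P2: dominated by P7 (rent 2600≤2718, walk score 91≥87, commute 24≤51).
P3: not dominated (best commute).
P4: dominated by P7 (rent 2600≤3428, walk score 91≥89, commute 24≤40).
P5: not dominated (best rent).
P6: dominated by P7 (rent 2600≤2850, walk score 91≥61, commute 24≤33).
P7: not dominated.

P3, P5, P7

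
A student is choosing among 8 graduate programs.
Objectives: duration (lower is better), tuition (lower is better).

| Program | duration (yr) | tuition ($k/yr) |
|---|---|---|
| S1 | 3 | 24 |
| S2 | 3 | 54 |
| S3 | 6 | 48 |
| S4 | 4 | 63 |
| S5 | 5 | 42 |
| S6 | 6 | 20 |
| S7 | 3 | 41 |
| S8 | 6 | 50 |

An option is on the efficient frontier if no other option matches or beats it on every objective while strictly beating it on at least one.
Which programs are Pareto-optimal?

S1, S6

S1: not dominated.
S2: dominated by S1 (duration 3≤3, tuition 24≤54).
S3: dominated by S1 (duration 3≤6, tuition 24≤48).
S4: dominated by S1 (duration 3≤4, tuition 24≤63).
S5: dominated by S1 (duration 3≤5, tuition 24≤42).
S6: not dominated (best tuition).
S7: dominated by S1 (duration 3≤3, tuition 24≤41).
S8: dominated by S1 (duration 3≤6, tuition 24≤50).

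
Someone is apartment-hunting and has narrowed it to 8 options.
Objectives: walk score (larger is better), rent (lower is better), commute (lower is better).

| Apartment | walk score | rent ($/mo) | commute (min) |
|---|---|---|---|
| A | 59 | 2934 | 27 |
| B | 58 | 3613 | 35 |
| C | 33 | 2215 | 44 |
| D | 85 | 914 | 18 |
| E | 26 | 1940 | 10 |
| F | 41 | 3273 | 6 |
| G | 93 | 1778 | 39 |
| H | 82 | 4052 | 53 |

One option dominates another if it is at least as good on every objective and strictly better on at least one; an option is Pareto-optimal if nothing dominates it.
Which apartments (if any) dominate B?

A: walk score 59≥58, rent 2934≤3613, commute 27≤35 — dominates B.
D: walk score 85≥58, rent 914≤3613, commute 18≤35 — dominates B.
Others (C, E, F, G, H) are each worse than B on at least one objective.

A, D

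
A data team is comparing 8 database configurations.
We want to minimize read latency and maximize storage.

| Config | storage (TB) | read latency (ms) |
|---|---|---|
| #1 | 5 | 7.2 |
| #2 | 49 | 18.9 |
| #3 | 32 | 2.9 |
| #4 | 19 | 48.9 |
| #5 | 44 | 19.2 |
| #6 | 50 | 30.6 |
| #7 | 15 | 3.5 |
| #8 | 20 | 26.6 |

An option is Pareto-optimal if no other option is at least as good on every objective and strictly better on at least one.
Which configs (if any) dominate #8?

#2, #3, #5

#2: storage 49≥20, read latency 18.9≤26.6 — dominates #8.
#3: storage 32≥20, read latency 2.9≤26.6 — dominates #8.
#5: storage 44≥20, read latency 19.2≤26.6 — dominates #8.
Others (#1, #4, #6, #7) are each worse than #8 on at least one objective.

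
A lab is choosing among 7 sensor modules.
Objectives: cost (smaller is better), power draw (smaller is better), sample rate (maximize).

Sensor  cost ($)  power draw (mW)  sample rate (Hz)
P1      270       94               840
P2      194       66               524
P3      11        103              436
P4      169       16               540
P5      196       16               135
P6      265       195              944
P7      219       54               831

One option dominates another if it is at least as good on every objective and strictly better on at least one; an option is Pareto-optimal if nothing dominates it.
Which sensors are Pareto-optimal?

P1, P3, P4, P6, P7

P1: not dominated.
P2: dominated by P4 (cost 169≤194, power draw 16≤66, sample rate 540≥524).
P3: not dominated (best cost).
P4: not dominated.
P5: dominated by P4 (cost 169≤196, power draw 16≤16, sample rate 540≥135).
P6: not dominated (best sample rate).
P7: not dominated.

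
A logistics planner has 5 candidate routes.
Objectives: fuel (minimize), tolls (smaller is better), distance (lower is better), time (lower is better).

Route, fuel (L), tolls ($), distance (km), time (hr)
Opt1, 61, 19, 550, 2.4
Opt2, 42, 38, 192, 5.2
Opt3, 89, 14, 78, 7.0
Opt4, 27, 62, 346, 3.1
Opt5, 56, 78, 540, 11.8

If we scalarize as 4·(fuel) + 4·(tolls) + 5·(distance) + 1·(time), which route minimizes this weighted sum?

Opt3

Opt1: 4·61 + 4·19 + 5·550 + 1·2.4 = 3072.4
Opt2: 4·42 + 4·38 + 5·192 + 1·5.2 = 1285.2
Opt3: 4·89 + 4·14 + 5·78 + 1·7.0 = 809.0
Opt4: 4·27 + 4·62 + 5·346 + 1·3.1 = 2089.1
Opt5: 4·56 + 4·78 + 5·540 + 1·11.8 = 3247.8
Lowest: Opt3 at 809.0.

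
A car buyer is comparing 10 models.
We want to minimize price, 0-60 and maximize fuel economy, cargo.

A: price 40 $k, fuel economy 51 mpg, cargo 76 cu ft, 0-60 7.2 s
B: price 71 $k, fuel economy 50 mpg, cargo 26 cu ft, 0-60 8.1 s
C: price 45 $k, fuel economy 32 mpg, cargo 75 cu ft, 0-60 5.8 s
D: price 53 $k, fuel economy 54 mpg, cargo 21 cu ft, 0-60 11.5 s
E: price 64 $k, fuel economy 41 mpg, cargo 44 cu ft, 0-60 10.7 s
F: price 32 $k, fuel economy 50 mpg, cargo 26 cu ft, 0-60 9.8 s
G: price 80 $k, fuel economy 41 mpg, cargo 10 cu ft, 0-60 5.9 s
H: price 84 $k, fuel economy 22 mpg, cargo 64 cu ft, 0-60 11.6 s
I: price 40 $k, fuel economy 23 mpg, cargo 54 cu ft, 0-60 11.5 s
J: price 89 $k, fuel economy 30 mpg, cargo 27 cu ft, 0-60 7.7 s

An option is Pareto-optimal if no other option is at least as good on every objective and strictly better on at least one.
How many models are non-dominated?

A: not dominated (best cargo).
B: dominated by A (price 40≤71, fuel economy 51≥50, cargo 76≥26, 0-60 7.2≤8.1).
C: not dominated (best 0-60).
D: not dominated (best fuel economy).
E: dominated by A (price 40≤64, fuel economy 51≥41, cargo 76≥44, 0-60 7.2≤10.7).
F: not dominated (best price).
G: not dominated.
H: dominated by A (price 40≤84, fuel economy 51≥22, cargo 76≥64, 0-60 7.2≤11.6).
I: dominated by A (price 40≤40, fuel economy 51≥23, cargo 76≥54, 0-60 7.2≤11.5).
J: dominated by A (price 40≤89, fuel economy 51≥30, cargo 76≥27, 0-60 7.2≤7.7).
Pareto-optimal: A, C, D, F, G → 5.

5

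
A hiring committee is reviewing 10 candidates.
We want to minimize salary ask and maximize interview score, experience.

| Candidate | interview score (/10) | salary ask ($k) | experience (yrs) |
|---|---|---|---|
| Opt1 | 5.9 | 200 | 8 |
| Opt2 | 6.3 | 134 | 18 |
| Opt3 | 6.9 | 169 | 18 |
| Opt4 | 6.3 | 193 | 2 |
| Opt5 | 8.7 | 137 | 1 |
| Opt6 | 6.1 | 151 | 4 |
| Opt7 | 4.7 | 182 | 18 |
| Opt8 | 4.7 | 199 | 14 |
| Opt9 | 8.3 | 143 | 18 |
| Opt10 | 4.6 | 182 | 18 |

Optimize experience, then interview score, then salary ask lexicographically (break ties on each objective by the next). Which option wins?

Opt9

First maximize experience: best is 18, kept {Opt2, Opt3, Opt7, Opt9, Opt10}.
Then maximize interview score: best is 8.3, kept {Opt9}.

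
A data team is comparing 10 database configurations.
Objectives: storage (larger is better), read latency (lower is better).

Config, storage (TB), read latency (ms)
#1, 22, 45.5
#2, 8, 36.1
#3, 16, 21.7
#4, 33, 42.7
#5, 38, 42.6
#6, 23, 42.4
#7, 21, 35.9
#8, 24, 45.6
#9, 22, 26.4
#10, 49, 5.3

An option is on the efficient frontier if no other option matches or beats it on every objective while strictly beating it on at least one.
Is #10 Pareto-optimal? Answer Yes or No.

Yes

#1: worse on storage (22 vs 49).
#2: worse on storage (8 vs 49).
#3: worse on storage (16 vs 49).
#4: worse on storage (33 vs 49).
#5: worse on storage (38 vs 49).
#6: worse on storage (23 vs 49).
#7: worse on storage (21 vs 49).
#8: worse on storage (24 vs 49).
#9: worse on storage (22 vs 49).
No option is at least as good as #10 on every objective and strictly better on one.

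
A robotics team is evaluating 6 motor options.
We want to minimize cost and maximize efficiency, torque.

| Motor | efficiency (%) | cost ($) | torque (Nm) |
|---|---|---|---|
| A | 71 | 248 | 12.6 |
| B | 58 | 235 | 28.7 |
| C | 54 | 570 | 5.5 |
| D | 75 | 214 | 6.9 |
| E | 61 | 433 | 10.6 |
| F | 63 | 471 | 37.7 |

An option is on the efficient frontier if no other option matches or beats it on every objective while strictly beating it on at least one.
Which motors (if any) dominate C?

A: efficiency 71≥54, cost 248≤570, torque 12.6≥5.5 — dominates C.
B: efficiency 58≥54, cost 235≤570, torque 28.7≥5.5 — dominates C.
D: efficiency 75≥54, cost 214≤570, torque 6.9≥5.5 — dominates C.
E: efficiency 61≥54, cost 433≤570, torque 10.6≥5.5 — dominates C.
F: efficiency 63≥54, cost 471≤570, torque 37.7≥5.5 — dominates C.

A, B, D, E, F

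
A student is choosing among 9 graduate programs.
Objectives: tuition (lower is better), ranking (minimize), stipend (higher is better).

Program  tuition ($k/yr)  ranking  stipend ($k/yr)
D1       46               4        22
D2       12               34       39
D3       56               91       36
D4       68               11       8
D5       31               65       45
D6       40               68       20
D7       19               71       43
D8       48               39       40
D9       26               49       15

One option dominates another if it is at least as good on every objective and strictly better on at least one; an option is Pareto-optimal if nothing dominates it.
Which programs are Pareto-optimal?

D1: not dominated (best ranking).
D2: not dominated (best tuition).
D3: dominated by D2 (tuition 12≤56, ranking 34≤91, stipend 39≥36).
D4: dominated by D1 (tuition 46≤68, ranking 4≤11, stipend 22≥8).
D5: not dominated (best stipend).
D6: dominated by D2 (tuition 12≤40, ranking 34≤68, stipend 39≥20).
D7: not dominated.
D8: not dominated.
D9: dominated by D2 (tuition 12≤26, ranking 34≤49, stipend 39≥15).

D1, D2, D5, D7, D8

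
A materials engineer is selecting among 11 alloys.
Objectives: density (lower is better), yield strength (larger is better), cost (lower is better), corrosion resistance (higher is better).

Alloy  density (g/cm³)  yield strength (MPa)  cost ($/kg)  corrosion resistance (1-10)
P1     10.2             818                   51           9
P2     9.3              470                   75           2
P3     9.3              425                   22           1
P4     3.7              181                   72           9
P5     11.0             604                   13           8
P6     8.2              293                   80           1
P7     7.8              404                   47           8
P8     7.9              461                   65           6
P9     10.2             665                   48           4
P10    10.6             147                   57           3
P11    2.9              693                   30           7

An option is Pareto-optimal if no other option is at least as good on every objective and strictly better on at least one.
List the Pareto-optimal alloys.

P1, P3, P4, P5, P7, P11

P1: not dominated (best yield strength).
P2: dominated by P11 (density 2.9≤9.3, yield strength 693≥470, cost 30≤75, corrosion resistance 7≥2).
P3: not dominated.
P4: not dominated.
P5: not dominated (best cost).
P6: dominated by P7 (density 7.8≤8.2, yield strength 404≥293, cost 47≤80, corrosion resistance 8≥1).
P7: not dominated.
P8: dominated by P11 (density 2.9≤7.9, yield strength 693≥461, cost 30≤65, corrosion resistance 7≥6).
P9: dominated by P11 (density 2.9≤10.2, yield strength 693≥665, cost 30≤48, corrosion resistance 7≥4).
P10: dominated by P1 (density 10.2≤10.6, yield strength 818≥147, cost 51≤57, corrosion resistance 9≥3).
P11: not dominated (best density).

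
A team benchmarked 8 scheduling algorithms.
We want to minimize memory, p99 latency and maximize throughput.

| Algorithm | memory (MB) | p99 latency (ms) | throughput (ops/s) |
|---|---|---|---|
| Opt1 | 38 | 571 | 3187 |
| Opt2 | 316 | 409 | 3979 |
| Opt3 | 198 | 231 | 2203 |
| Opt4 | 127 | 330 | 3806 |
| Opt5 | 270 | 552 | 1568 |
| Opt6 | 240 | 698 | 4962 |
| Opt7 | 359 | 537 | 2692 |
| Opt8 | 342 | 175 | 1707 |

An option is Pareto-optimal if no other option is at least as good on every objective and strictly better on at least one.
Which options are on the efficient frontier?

Opt1: not dominated (best memory).
Opt2: not dominated.
Opt3: not dominated.
Opt4: not dominated.
Opt5: dominated by Opt3 (memory 198≤270, p99 latency 231≤552, throughput 2203≥1568).
Opt6: not dominated (best throughput).
Opt7: dominated by Opt2 (memory 316≤359, p99 latency 409≤537, throughput 3979≥2692).
Opt8: not dominated (best p99 latency).

Opt1, Opt2, Opt3, Opt4, Opt6, Opt8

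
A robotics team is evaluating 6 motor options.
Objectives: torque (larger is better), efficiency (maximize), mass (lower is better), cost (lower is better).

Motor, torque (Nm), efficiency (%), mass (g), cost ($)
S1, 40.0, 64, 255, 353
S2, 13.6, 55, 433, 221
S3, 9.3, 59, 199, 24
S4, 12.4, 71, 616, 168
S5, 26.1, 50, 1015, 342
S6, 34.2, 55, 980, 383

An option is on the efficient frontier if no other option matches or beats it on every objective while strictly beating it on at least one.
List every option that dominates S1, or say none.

none

S2: worse on torque (13.6 vs 40.0).
S3: worse on torque (9.3 vs 40.0).
S4: worse on torque (12.4 vs 40.0).
S5: worse on torque (26.1 vs 40.0).
S6: worse on torque (34.2 vs 40.0).
No option dominates S1.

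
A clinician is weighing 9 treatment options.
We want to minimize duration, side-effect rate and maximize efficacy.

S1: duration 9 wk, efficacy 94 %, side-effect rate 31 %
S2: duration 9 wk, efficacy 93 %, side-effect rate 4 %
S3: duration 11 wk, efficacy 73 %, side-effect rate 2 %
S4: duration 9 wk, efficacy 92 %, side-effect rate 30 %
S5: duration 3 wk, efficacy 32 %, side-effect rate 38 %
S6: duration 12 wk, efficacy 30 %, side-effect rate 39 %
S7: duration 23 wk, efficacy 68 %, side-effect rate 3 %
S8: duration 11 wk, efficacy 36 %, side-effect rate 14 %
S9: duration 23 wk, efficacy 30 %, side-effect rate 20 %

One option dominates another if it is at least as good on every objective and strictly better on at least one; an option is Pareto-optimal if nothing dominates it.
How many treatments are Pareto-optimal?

4

S1: not dominated (best efficacy).
S2: not dominated.
S3: not dominated (best side-effect rate).
S4: dominated by S2 (duration 9≤9, efficacy 93≥92, side-effect rate 4≤30).
S5: not dominated (best duration).
S6: dominated by S1 (duration 9≤12, efficacy 94≥30, side-effect rate 31≤39).
S7: dominated by S3 (duration 11≤23, efficacy 73≥68, side-effect rate 2≤3).
S8: dominated by S2 (duration 9≤11, efficacy 93≥36, side-effect rate 4≤14).
S9: dominated by S2 (duration 9≤23, efficacy 93≥30, side-effect rate 4≤20).
Pareto-optimal: S1, S2, S3, S5 → 4.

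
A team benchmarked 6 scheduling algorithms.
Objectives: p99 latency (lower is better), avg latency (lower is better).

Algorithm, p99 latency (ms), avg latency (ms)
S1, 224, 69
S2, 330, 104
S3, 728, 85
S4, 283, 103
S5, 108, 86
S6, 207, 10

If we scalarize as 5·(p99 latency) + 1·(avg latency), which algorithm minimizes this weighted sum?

S5

S1: 5·224 + 1·69 = 1189
S2: 5·330 + 1·104 = 1754
S3: 5·728 + 1·85 = 3725
S4: 5·283 + 1·103 = 1518
S5: 5·108 + 1·86 = 626
S6: 5·207 + 1·10 = 1045
Lowest: S5 at 626.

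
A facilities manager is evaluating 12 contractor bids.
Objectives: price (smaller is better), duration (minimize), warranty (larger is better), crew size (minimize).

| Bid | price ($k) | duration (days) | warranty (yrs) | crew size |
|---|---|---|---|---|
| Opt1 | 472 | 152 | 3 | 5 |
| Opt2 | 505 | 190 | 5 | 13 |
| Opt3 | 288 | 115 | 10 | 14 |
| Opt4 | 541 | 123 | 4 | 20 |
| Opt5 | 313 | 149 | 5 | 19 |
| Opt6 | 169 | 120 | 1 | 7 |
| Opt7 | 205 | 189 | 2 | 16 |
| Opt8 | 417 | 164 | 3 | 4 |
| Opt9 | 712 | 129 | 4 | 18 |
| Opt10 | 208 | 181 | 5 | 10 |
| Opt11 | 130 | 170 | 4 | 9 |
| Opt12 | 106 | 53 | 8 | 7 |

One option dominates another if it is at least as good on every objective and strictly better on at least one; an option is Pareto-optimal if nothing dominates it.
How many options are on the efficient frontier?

Opt1: not dominated.
Opt2: dominated by Opt10 (price 208≤505, duration 181≤190, warranty 5≥5, crew size 10≤13).
Opt3: not dominated (best warranty).
Opt4: dominated by Opt3 (price 288≤541, duration 115≤123, warranty 10≥4, crew size 14≤20).
Opt5: dominated by Opt3 (price 288≤313, duration 115≤149, warranty 10≥5, crew size 14≤19).
Opt6: dominated by Opt12 (price 106≤169, duration 53≤120, warranty 8≥1, crew size 7≤7).
Opt7: dominated by Opt11 (price 130≤205, duration 170≤189, warranty 4≥2, crew size 9≤16).
Opt8: not dominated (best crew size).
Opt9: dominated by Opt3 (price 288≤712, duration 115≤129, warranty 10≥4, crew size 14≤18).
Opt10: dominated by Opt12 (price 106≤208, duration 53≤181, warranty 8≥5, crew size 7≤10).
Opt11: dominated by Opt12 (price 106≤130, duration 53≤170, warranty 8≥4, crew size 7≤9).
Opt12: not dominated (best price).
Pareto-optimal: Opt1, Opt3, Opt8, Opt12 → 4.

4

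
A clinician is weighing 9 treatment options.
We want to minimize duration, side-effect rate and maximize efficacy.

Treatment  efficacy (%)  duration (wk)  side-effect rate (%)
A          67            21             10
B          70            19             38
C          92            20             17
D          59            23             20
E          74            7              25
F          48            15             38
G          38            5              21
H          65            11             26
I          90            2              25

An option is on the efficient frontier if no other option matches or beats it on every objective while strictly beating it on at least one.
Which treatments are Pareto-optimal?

A, C, G, I

A: not dominated (best side-effect rate).
B: dominated by E (efficacy 74≥70, duration 7≤19, side-effect rate 25≤38).
C: not dominated (best efficacy).
D: dominated by A (efficacy 67≥59, duration 21≤23, side-effect rate 10≤20).
E: dominated by I (efficacy 90≥74, duration 2≤7, side-effect rate 25≤25).
F: dominated by E (efficacy 74≥48, duration 7≤15, side-effect rate 25≤38).
G: not dominated.
H: dominated by E (efficacy 74≥65, duration 7≤11, side-effect rate 25≤26).
I: not dominated (best duration).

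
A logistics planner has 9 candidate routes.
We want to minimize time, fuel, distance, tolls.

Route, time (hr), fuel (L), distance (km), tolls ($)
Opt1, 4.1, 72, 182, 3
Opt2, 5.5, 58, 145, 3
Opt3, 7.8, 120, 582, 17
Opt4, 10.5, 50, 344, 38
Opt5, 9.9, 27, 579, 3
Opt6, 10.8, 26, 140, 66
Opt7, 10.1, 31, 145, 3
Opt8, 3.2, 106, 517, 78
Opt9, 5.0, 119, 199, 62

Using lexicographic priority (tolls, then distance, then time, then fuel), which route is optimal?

First minimize tolls: best is 3, kept {Opt1, Opt2, Opt5, Opt7}.
Then minimize distance: best is 145, kept {Opt2, Opt7}.
Then minimize time: best is 5.5, kept {Opt2}.

Opt2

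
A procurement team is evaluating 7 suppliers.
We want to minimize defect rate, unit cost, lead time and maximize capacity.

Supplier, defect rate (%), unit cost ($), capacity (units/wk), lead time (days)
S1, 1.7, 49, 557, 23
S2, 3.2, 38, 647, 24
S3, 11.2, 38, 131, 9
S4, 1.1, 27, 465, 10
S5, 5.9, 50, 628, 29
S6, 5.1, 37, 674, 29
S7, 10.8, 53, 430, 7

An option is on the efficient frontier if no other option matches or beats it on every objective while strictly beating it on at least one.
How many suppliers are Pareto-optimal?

6

S1: not dominated.
S2: not dominated.
S3: not dominated.
S4: not dominated (best defect rate).
S5: dominated by S2 (defect rate 3.2≤5.9, unit cost 38≤50, capacity 647≥628, lead time 24≤29).
S6: not dominated (best capacity).
S7: not dominated (best lead time).
Pareto-optimal: S1, S2, S3, S4, S6, S7 → 6.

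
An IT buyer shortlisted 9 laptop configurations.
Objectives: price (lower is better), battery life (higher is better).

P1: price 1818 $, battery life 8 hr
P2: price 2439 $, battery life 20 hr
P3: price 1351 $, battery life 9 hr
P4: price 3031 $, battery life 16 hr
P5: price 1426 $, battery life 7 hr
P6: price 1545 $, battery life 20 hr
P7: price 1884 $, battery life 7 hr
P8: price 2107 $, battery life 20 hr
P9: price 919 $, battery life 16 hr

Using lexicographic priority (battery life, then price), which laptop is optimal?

First maximize battery life: best is 20, kept {P2, P6, P8}.
Then minimize price: best is 1545, kept {P6}.

P6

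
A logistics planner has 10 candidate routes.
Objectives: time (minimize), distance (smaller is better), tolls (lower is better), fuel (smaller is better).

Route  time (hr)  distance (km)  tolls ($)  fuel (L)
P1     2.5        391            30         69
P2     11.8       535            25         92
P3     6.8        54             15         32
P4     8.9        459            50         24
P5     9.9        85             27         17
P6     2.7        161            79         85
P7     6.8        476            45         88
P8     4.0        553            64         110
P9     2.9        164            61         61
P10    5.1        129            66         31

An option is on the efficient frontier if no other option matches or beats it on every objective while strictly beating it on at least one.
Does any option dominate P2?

Yes

P3 vs P2: time 6.8≤11.8, distance 54≤535, tolls 15≤25, fuel 32≤92 — P3 is at least as good on every objective and strictly better on at least one, so P3 dominates P2.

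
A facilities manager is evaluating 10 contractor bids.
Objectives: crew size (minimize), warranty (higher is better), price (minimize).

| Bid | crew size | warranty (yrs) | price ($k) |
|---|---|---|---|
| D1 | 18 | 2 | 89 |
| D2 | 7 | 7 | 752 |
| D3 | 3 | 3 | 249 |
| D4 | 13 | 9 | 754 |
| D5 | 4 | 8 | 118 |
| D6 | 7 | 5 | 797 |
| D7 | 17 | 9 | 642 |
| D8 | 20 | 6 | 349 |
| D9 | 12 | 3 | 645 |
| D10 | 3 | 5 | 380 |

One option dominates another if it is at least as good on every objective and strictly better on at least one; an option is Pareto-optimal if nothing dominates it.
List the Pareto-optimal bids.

D1: not dominated (best price).
D2: dominated by D5 (crew size 4≤7, warranty 8≥7, price 118≤752).
D3: not dominated.
D4: not dominated.
D5: not dominated.
D6: dominated by D2 (crew size 7≤7, warranty 7≥5, price 752≤797).
D7: not dominated.
D8: dominated by D5 (crew size 4≤20, warranty 8≥6, price 118≤349).
D9: dominated by D3 (crew size 3≤12, warranty 3≥3, price 249≤645).
D10: not dominated.

D1, D3, D4, D5, D7, D10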